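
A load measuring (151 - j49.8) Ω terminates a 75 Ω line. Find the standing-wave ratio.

Γ = (Z_L − Z_0)/(Z_L + Z_0) = (76 − j49.8)/(226 − j49.8)
|Γ| = 90.9/231 = 0.393
VSWR = (1 + |Γ|)/(1 − |Γ|) = 1.39/0.607

VSWR ≈ 2.29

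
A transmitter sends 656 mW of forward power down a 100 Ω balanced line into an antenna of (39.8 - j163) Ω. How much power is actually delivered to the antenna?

|Γ| = |(-60.2 − j163)/(139.8 − j163)| = 0.809
|Γ|² = 0.655
P_refl = |Γ|²·P_inc = 430 mW, P_del = (1 − |Γ|²)·P_inc = 226 mW

P_delivered ≈ 226 mW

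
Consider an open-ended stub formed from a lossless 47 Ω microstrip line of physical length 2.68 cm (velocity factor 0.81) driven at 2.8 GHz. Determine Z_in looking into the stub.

Z_in ≈ +j18.2 Ω

λ = v/f = 0.81·c / 2.8 GHz = 0.0868 m
βl = 2π·l/λ = 2π × 0.309 = 111°
tan(βl) = -2.58
For an open-ended stub, Z_in = −jZ_0·cot(βl) = −jZ_0/tan(βl)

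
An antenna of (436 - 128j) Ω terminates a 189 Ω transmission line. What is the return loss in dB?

RL ≈ 7.21 dB

Γ = (247 − j128)/(625 − j128), |Γ| = 0.436
RL = −20·log₁₀|Γ| = −20·log₁₀(0.436)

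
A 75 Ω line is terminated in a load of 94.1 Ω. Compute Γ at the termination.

Γ = (Z_L − Z_0)/(Z_L + Z_0) = (94.1 − 75)/(94.1 + 75) = 19.1/169.1

Γ = 0.113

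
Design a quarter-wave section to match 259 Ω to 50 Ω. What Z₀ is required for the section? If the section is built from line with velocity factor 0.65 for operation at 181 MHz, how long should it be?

Z_qwt ≈ 114 Ω; length ≈ 26.9 cm

Z_qwt = √(Z_0·R_L) = √(50 × 259) = √12950
λ = 0.65·c/f = 1.08 m, so l = λ/4 = 0.269 m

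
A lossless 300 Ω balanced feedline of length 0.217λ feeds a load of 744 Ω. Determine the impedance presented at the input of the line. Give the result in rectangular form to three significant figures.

Z_in ≈ 125 − j52.5 Ω

βl = 2π × 0.217 = 78.1°
tan(βl) = tan(78.1°) = 4.75
Z_in = Z_0·(Z_L + jZ_0·tanβl)/(Z_0 + jZ_L·tanβl)
     = 300·(744 + j1430)/(300 + j3540)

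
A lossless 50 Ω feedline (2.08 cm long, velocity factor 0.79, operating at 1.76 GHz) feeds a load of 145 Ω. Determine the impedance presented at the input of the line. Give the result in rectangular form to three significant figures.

λ = v/f = 0.79·c / 1.76 GHz = 0.135 m
βl = 2π·l/λ = 2π × 0.154 = 55.6°
tan(βl) = tan(55.6°) = 1.46
Z_in = Z_0·(Z_L + jZ_0·tanβl)/(Z_0 + jZ_L·tanβl)
     = 50·(145 + j73)/(50 + j212)

Z_in ≈ 24 − j28.6 Ω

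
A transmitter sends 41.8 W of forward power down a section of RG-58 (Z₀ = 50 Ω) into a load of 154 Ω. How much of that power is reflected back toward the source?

Γ = (154 − 50)/(154 + 50) = 0.51
|Γ|² = 0.26
P_refl = |Γ|²·P_inc = 10.9 W, P_del = (1 − |Γ|²)·P_inc = 30.9 W

P_reflected ≈ 10.9 W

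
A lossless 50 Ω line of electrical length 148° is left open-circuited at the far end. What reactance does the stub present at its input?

X_in ≈ 80 Ω (inductive)

tan(βl) = -0.625
For an open-circuited stub, Z_in = −jZ_0·cot(βl) = −jZ_0/tan(βl)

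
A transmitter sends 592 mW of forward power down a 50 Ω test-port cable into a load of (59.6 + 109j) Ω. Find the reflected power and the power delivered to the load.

P_reflected ≈ 297 mW; P_delivered ≈ 295 mW

|Γ| = |(9.6 + j109)/(109.6 + j109)| = 0.708
|Γ|² = 0.501
P_refl = |Γ|²·P_inc = 297 mW, P_del = (1 − |Γ|²)·P_inc = 295 mW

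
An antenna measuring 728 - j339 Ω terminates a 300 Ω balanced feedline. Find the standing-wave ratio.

VSWR ≈ 3.04

Γ = (Z_L − Z_0)/(Z_L + Z_0) = (428 − j339)/(1028 − j339)
|Γ| = 546/1080 = 0.504
VSWR = (1 + |Γ|)/(1 − |Γ|) = 1.5/0.496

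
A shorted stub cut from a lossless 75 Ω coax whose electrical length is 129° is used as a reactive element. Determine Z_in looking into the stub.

tan(βl) = -1.23
For a shorted stub, Z_in = jZ_0·tan(βl)

Z_in ≈ −j92.6 Ω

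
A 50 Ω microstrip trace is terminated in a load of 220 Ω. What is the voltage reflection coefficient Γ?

Γ = (Z_L − Z_0)/(Z_L + Z_0) = (220 − 50)/(220 + 50) = 170/270

Γ = 0.63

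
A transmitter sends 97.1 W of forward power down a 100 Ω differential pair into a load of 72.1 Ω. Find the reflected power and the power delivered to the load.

P_reflected ≈ 2.55 W; P_delivered ≈ 94.5 W

Γ = (72.1 − 100)/(72.1 + 100) = -0.162
|Γ|² = 0.0263
P_refl = |Γ|²·P_inc = 2.55 W, P_del = (1 − |Γ|²)·P_inc = 94.5 W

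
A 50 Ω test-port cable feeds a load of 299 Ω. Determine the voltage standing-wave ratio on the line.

VSWR ≈ 5.98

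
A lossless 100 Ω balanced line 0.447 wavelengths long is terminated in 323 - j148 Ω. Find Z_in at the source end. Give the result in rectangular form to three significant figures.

βl = 2π × 0.447 = 161°
tan(βl) = tan(161°) = -0.346
Z_in = Z_0·(Z_L + jZ_0·tanβl)/(Z_0 + jZ_L·tanβl)
     = 100·(323 − j183)/(48.8 − j112)

Z_in ≈ 243 + j183 Ω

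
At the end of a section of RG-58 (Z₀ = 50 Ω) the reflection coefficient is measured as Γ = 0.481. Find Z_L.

Z_L ≈ 143 Ω

Z_L = Z_0·(1 + Γ)/(1 − Γ) = 50·(1.48)/(0.519)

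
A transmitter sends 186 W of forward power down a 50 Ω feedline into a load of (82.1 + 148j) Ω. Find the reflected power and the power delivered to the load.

|Γ| = |(32.1 + j148)/(132.1 + j148)| = 0.763
|Γ|² = 0.583
P_refl = |Γ|²·P_inc = 108 W, P_del = (1 − |Γ|²)·P_inc = 77.6 W

P_reflected ≈ 108 W; P_delivered ≈ 77.6 W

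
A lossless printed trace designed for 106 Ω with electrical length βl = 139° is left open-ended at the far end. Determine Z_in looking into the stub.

tan(βl) = -0.869
For an open-ended stub, Z_in = −jZ_0·cot(βl) = −jZ_0/tan(βl)

Z_in ≈ +j122 Ω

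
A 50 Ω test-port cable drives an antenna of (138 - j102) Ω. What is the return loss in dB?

RL ≈ 4.02 dB

Γ = (88 − j102)/(188 − j102), |Γ| = 0.63
RL = −20·log₁₀|Γ| = −20·log₁₀(0.63)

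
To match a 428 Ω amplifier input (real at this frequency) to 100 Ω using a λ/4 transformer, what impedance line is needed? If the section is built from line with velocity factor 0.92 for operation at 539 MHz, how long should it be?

Z_qwt = √(Z_0·R_L) = √(100 × 428) = √42800
λ = 0.92·c/f = 0.512 m, so l = λ/4 = 0.128 m

Z_qwt ≈ 207 Ω; length ≈ 12.8 cm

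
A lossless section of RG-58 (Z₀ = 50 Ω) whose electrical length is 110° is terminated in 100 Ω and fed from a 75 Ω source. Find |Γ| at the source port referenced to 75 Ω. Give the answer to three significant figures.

|Γ| ≈ 0.478

tan(βl) = -2.75
Z_in = Z_0·(Z_L + jZ_0·tanβl)/(Z_0 + jZ_L·tanβl) = 27.4 + j13.2 Ω
Γ_s = (Z_in − Z_s)/(Z_in + Z_s) = (-47.6 + j13.2)/(102 + j13.2), |Γ_s| = 0.478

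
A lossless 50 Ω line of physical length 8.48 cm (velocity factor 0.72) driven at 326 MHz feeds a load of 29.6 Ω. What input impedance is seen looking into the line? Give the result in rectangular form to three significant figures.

λ = v/f = 0.72·c / 326 MHz = 0.663 m
βl = 2π·l/λ = 2π × 0.128 = 46.1°
tan(βl) = tan(46.1°) = 1.04
Z_in = Z_0·(Z_L + jZ_0·tanβl)/(Z_0 + jZ_L·tanβl)
     = 50·(29.6 + j51.9)/(50 + j30.7)

Z_in ≈ 44.6 + j24.5 Ω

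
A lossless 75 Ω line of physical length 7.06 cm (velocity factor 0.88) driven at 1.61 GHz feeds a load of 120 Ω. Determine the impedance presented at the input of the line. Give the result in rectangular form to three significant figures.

λ = v/f = 0.88·c / 1.61 GHz = 0.164 m
βl = 2π·l/λ = 2π × 0.431 = 155°
tan(βl) = tan(155°) = -0.466
Z_in = Z_0·(Z_L + jZ_0·tanβl)/(Z_0 + jZ_L·tanβl)
     = 75·(120 − j35)/(75 − j56)

Z_in ≈ 93.8 + j35 Ω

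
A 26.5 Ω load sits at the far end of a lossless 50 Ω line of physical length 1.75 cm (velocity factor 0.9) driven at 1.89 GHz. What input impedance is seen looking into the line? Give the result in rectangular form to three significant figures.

Z_in ≈ 40.7 + j27.6 Ω

λ = v/f = 0.9·c / 1.89 GHz = 0.143 m
βl = 2π·l/λ = 2π × 0.123 = 44.1°
tan(βl) = tan(44.1°) = 0.969
Z_in = Z_0·(Z_L + jZ_0·tanβl)/(Z_0 + jZ_L·tanβl)
     = 50·(26.5 + j48.5)/(50 + j25.7)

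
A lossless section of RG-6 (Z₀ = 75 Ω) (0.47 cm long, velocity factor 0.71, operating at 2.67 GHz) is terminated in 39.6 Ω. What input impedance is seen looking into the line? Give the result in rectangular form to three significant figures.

λ = v/f = 0.71·c / 2.67 GHz = 0.0798 m
βl = 2π·l/λ = 2π × 0.0589 = 21.2°
tan(βl) = tan(21.2°) = 0.388
Z_in = Z_0·(Z_L + jZ_0·tanβl)/(Z_0 + jZ_L·tanβl)
     = 75·(39.6 + j29.1)/(75 + j15.4)

Z_in ≈ 43.7 + j20.1 Ω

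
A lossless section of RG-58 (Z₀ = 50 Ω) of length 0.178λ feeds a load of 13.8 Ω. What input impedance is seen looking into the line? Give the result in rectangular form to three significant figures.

Z_in ≈ 54.6 + j71.9 Ω

βl = 2π × 0.178 = 64.1°
tan(βl) = tan(64.1°) = 2.06
Z_in = Z_0·(Z_L + jZ_0·tanβl)/(Z_0 + jZ_L·tanβl)
     = 50·(13.8 + j103)/(50 + j28.4)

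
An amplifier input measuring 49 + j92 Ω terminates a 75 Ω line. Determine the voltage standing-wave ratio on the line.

VSWR ≈ 4.25

Γ = (Z_L − Z_0)/(Z_L + Z_0) = (-26 + j92)/(124 + j92)
|Γ| = 95.6/154 = 0.619
VSWR = (1 + |Γ|)/(1 − |Γ|) = 1.62/0.381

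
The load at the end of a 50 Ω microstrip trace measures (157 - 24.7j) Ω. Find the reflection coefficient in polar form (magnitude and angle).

Γ = (Z_L − Z_0)/(Z_L + Z_0) = (107 − j24.7)/(207 − j24.7)
|Γ| = 110/208 = 0.527

Γ ≈ 0.527 ∠ -6.19°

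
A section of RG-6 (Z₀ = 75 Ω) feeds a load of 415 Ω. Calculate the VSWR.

VSWR ≈ 5.53

Γ = (415 − 75)/(415 + 75) = 0.694
VSWR = (1 + 0.694)/(1 − 0.694)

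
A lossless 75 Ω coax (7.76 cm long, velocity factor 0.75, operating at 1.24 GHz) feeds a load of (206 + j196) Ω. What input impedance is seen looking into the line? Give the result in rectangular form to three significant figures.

λ = v/f = 0.75·c / 1.24 GHz = 0.181 m
βl = 2π·l/λ = 2π × 0.428 = 154°
tan(βl) = tan(154°) = -0.489
Z_in = Z_0·(Z_L + jZ_0·tanβl)/(Z_0 + jZ_L·tanβl)
     = 75·(206 + j159)/(171 − j101)

Z_in ≈ 36.5 + j91.5 Ω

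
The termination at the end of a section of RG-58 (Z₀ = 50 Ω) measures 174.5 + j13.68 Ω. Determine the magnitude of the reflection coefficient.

|Γ| ≈ 0.557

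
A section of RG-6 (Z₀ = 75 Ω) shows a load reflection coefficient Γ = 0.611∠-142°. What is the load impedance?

Z_L = Z_0·(1 + Γ)/(1 − Γ) = 75·(0.519 − j0.376)/(1.48 + j0.376)

Z_L ≈ 20.1 − j24.2 Ω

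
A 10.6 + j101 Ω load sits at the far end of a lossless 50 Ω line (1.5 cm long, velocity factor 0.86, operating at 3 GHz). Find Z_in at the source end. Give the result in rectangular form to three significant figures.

Z_in ≈ 5.8 − j66.9 Ω

λ = v/f = 0.86·c / 3 GHz = 0.086 m
βl = 2π·l/λ = 2π × 0.174 = 62.8°
tan(βl) = tan(62.8°) = 1.95
Z_in = Z_0·(Z_L + jZ_0·tanβl)/(Z_0 + jZ_L·tanβl)
     = 50·(10.6 + j198)/(-146 + j20.6)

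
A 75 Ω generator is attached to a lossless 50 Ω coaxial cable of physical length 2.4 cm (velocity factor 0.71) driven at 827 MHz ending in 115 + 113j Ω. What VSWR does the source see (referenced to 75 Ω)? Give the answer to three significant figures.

VSWR ≈ 3.68

λ = v/f = 0.71·c / 827 MHz = 0.258 m
βl = 2π·l/λ = 2π × 0.0932 = 33.5°
tan(βl) = 0.663
Z_in = Z_0·(Z_L + jZ_0·tanβl)/(Z_0 + jZ_L·tanβl) = 64.3 − j96.4 Ω
Γ_s = (Z_in − Z_s)/(Z_in + Z_s) = (-10.7 − j96.4)/(139 − j96.4), |Γ_s| = 0.573
VSWR = (1 + |Γ_s|)/(1 − |Γ_s|)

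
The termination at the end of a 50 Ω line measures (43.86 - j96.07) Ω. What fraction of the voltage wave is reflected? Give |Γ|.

Γ = (Z_L − Z_0)/(Z_L + Z_0) = (-6.14 − j96.07)/(93.86 − j96.07)
|Γ| = 96.3/134

|Γ| ≈ 0.717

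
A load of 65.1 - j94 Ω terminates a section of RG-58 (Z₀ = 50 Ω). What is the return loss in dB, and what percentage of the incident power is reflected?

Γ = (15.1 − j94)/(115.1 − j94), |Γ| = 0.641
RL = −20·log₁₀(0.641) = 3.87 dB
P_refl/P_inc = |Γ|² = 0.41

RL ≈ 3.87 dB; 41% of incident power reflected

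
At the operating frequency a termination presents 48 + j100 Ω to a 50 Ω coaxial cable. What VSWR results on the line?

Γ = (Z_L − Z_0)/(Z_L + Z_0) = (-2 + j100)/(98 + j100)
|Γ| = 100/140 = 0.714
VSWR = (1 + |Γ|)/(1 − |Γ|) = 1.71/0.286

VSWR ≈ 6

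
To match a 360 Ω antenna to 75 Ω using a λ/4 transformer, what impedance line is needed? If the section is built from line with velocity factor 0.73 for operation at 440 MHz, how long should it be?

Z_qwt ≈ 164 Ω; length ≈ 12.4 cm

Z_qwt = √(Z_0·R_L) = √(75 × 360) = √27000
λ = 0.73·c/f = 0.498 m, so l = λ/4 = 0.124 m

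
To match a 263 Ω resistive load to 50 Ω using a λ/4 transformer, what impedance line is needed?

Z_qwt = √(Z_0·R_L) = √(50 × 263) = √13150

Z_qwt ≈ 115 Ω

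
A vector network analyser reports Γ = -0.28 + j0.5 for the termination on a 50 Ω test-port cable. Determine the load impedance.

Z_L ≈ 17.8 + j26.5 Ω

Z_L = Z_0·(1 + Γ)/(1 − Γ) = 50·(0.72 + j0.5)/(1.28 − j0.5)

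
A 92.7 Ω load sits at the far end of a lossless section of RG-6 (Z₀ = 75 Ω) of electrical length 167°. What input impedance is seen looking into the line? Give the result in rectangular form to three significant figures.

Z_in ≈ 90.3 + j8.45 Ω

tan(βl) = tan(167°) = -0.231
Z_in = Z_0·(Z_L + jZ_0·tanβl)/(Z_0 + jZ_L·tanβl)
     = 75·(92.7 − j17.3)/(75 − j21.4)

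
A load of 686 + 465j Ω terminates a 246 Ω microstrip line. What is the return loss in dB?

Γ = (440 + j465)/(932 + j465), |Γ| = 0.615
RL = −20·log₁₀|Γ| = −20·log₁₀(0.615)

RL ≈ 4.23 dB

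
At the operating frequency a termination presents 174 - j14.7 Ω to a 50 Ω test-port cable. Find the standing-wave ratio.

VSWR ≈ 3.51

Γ = (Z_L − Z_0)/(Z_L + Z_0) = (124 − j14.7)/(224 − j14.7)
|Γ| = 125/224 = 0.556
VSWR = (1 + |Γ|)/(1 − |Γ|) = 1.56/0.444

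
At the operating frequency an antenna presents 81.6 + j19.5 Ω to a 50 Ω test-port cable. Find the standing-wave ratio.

VSWR ≈ 1.77

Γ = (Z_L − Z_0)/(Z_L + Z_0) = (31.6 + j19.5)/(131.6 + j19.5)
|Γ| = 37.1/133 = 0.279
VSWR = (1 + |Γ|)/(1 − |Γ|) = 1.28/0.721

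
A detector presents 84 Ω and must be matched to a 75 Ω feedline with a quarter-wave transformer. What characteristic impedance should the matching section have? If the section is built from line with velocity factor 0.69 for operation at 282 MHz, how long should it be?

Z_qwt ≈ 79.4 Ω; length ≈ 18.4 cm

Z_qwt = √(Z_0·R_L) = √(75 × 84) = √6300
λ = 0.69·c/f = 0.734 m, so l = λ/4 = 0.184 m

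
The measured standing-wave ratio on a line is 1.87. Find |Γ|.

|Γ| ≈ 0.303

|Γ| = (S − 1)/(S + 1) = (1.87 − 1)/(1.87 + 1) = 0.87/2.87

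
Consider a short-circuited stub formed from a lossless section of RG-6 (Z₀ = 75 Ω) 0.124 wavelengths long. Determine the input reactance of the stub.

βl = 2π × 0.124 = 44.6°
tan(βl) = 0.988
For a short-circuited stub, Z_in = jZ_0·tan(βl)

X_in ≈ 74.1 Ω (inductive)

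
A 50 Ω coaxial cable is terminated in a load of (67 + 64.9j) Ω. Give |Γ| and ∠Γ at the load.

Γ ≈ 0.501 ∠ 46.3°

Γ = (Z_L − Z_0)/(Z_L + Z_0) = (17 + j64.9)/(117 + j64.9)
|Γ| = 67.1/134 = 0.501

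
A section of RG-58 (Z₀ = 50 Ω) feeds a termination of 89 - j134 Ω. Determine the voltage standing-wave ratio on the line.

VSWR ≈ 6.22

Γ = (Z_L − Z_0)/(Z_L + Z_0) = (39 − j134)/(139 − j134)
|Γ| = 140/193 = 0.723
VSWR = (1 + |Γ|)/(1 − |Γ|) = 1.72/0.277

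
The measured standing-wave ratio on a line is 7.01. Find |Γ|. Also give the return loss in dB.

|Γ| ≈ 0.75; return loss ≈ 2.5 dB

|Γ| = (S − 1)/(S + 1) = (7.01 − 1)/(7.01 + 1) = 6.01/8.01
RL = −20·log₁₀|Γ| = −20·log₁₀(0.75)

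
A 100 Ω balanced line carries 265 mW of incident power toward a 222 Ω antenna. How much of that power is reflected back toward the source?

P_reflected ≈ 38 mW

Γ = (222 − 100)/(222 + 100) = 0.379
|Γ|² = 0.144
P_refl = |Γ|²·P_inc = 38 mW, P_del = (1 − |Γ|²)·P_inc = 227 mW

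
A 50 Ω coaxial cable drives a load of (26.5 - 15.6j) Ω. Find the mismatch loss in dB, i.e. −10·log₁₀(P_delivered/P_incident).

mismatch loss ≈ 0.607 dB

Γ = (-23.5 − j15.6)/(76.5 − j15.6), |Γ| = 0.361
|Γ|² = 0.131, so P_del/P_inc = 1 − |Γ|² = 0.869
ML = −10·log₁₀(1 − |Γ|²)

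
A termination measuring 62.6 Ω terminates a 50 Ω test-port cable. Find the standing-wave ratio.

Γ = (62.6 − 50)/(62.6 + 50) = 0.112
VSWR = (1 + 0.112)/(1 − 0.112)

VSWR ≈ 1.25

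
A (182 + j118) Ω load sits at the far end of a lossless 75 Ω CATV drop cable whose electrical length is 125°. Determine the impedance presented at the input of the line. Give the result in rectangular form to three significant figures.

tan(βl) = tan(125°) = -1.43
Z_in = Z_0·(Z_L + jZ_0·tanβl)/(Z_0 + jZ_L·tanβl)
     = 75·(182 + j10.9)/(244 − j260)

Z_in ≈ 24.5 + j29.5 Ω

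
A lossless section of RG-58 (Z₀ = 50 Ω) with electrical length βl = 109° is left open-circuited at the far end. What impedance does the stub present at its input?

Z_in ≈ +j17.2 Ω

tan(βl) = -2.9
For an open-circuited stub, Z_in = −jZ_0·cot(βl) = −jZ_0/tan(βl)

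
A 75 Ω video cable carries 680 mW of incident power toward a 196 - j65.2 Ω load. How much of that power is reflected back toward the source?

P_reflected ≈ 165 mW

|Γ| = |(121 − j65.2)/(271 − j65.2)| = 0.493
|Γ|² = 0.243
P_refl = |Γ|²·P_inc = 165 mW, P_del = (1 − |Γ|²)·P_inc = 515 mW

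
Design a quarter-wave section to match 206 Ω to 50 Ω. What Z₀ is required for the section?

Z_qwt ≈ 101 Ω

Z_qwt = √(Z_0·R_L) = √(50 × 206) = √10300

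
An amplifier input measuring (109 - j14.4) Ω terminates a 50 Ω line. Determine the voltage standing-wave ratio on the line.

Γ = (Z_L − Z_0)/(Z_L + Z_0) = (59 − j14.4)/(159 − j14.4)
|Γ| = 60.7/160 = 0.38
VSWR = (1 + |Γ|)/(1 − |Γ|) = 1.38/0.62

VSWR ≈ 2.23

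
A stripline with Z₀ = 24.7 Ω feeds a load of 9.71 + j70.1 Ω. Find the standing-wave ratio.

VSWR ≈ 23.4

Γ = (Z_L − Z_0)/(Z_L + Z_0) = (-14.99 + j70.1)/(34.41 + j70.1)
|Γ| = 71.7/78.1 = 0.918
VSWR = (1 + |Γ|)/(1 − |Γ|) = 1.92/0.082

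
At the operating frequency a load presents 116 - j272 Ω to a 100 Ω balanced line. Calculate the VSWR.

VSWR ≈ 8.28

Γ = (Z_L − Z_0)/(Z_L + Z_0) = (16 − j272)/(216 − j272)
|Γ| = 272/347 = 0.784
VSWR = (1 + |Γ|)/(1 − |Γ|) = 1.78/0.216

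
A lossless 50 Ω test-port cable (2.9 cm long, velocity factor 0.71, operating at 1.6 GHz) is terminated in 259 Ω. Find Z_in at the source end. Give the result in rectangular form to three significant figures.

λ = v/f = 0.71·c / 1.6 GHz = 0.133 m
βl = 2π·l/λ = 2π × 0.218 = 78.4°
tan(βl) = tan(78.4°) = 4.88
Z_in = Z_0·(Z_L + jZ_0·tanβl)/(Z_0 + jZ_L·tanβl)
     = 50·(259 + j244)/(50 + j1260)

Z_in ≈ 10 − j9.85 Ω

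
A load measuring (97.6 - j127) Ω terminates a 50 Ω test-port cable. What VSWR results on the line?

Γ = (Z_L − Z_0)/(Z_L + Z_0) = (47.6 − j127)/(147.6 − j127)
|Γ| = 136/195 = 0.697
VSWR = (1 + |Γ|)/(1 − |Γ|) = 1.7/0.303

VSWR ≈ 5.59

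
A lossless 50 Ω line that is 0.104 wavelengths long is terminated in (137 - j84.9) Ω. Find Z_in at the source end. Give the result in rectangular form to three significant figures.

βl = 2π × 0.104 = 37.4°
tan(βl) = tan(37.4°) = 0.766
Z_in = Z_0·(Z_L + jZ_0·tanβl)/(Z_0 + jZ_L·tanβl)
     = 50·(137 − j46.6)/(115 + j105)

Z_in ≈ 22.4 − j40.7 Ω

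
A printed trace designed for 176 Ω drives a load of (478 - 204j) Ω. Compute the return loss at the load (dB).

Γ = (302 − j204)/(654 − j204), |Γ| = 0.532
RL = −20·log₁₀|Γ| = −20·log₁₀(0.532)

RL ≈ 5.48 dB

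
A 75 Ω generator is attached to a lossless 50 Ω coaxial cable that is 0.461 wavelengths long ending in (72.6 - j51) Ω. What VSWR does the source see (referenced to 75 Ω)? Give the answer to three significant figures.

βl = 2π × 0.461 = 166°
tan(βl) = -0.25
Z_in = Z_0·(Z_L + jZ_0·tanβl)/(Z_0 + jZ_L·tanβl) = 112 − j30.5 Ω
Γ_s = (Z_in − Z_s)/(Z_in + Z_s) = (37.3 − j30.5)/(187 − j30.5), |Γ_s| = 0.254
VSWR = (1 + |Γ_s|)/(1 − |Γ_s|)

VSWR ≈ 1.68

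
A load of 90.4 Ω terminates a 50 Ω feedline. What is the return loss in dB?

RL ≈ 10.8 dB

Γ = (90.4 − 50)/(90.4 + 50) = 0.288
RL = −20·log₁₀|Γ| = −20·log₁₀(0.288)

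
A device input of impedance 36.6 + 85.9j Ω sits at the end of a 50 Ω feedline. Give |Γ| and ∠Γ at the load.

Γ = (Z_L − Z_0)/(Z_L + Z_0) = (-13.4 + j85.9)/(86.6 + j85.9)
|Γ| = 86.9/122 = 0.713

Γ ≈ 0.713 ∠ 54.1°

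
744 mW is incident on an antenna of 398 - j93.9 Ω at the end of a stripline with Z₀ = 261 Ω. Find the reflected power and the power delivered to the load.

P_reflected ≈ 46.3 mW; P_delivered ≈ 698 mW

|Γ| = |(137 − j93.9)/(659 − j93.9)| = 0.25
|Γ|² = 0.0623
P_refl = |Γ|²·P_inc = 46.3 mW, P_del = (1 − |Γ|²)·P_inc = 698 mW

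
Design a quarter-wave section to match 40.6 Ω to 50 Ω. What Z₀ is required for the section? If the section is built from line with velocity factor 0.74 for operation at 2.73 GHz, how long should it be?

Z_qwt = √(Z_0·R_L) = √(50 × 40.6) = √2030
λ = 0.74·c/f = 0.0813 m, so l = λ/4 = 0.0203 m

Z_qwt ≈ 45.1 Ω; length ≈ 2.03 cm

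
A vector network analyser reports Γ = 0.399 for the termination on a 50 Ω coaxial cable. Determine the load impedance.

Z_L ≈ 116 Ω

Z_L = Z_0·(1 + Γ)/(1 − Γ) = 50·(1.4)/(0.601)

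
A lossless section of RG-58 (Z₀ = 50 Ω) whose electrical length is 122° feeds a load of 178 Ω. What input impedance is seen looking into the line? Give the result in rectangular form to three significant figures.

tan(βl) = tan(122°) = -1.6
Z_in = Z_0·(Z_L + jZ_0·tanβl)/(Z_0 + jZ_L·tanβl)
     = 50·(178 − j80)/(50 − j285)

Z_in ≈ 18.9 + j27.9 Ω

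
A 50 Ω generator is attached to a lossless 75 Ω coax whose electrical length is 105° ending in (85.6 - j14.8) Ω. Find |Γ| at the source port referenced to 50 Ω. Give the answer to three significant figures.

tan(βl) = -3.73
Z_in = Z_0·(Z_L + jZ_0·tanβl)/(Z_0 + jZ_L·tanβl) = 70.2 + j15.8 Ω
Γ_s = (Z_in − Z_s)/(Z_in + Z_s) = (20.2 + j15.8)/(120 + j15.8), |Γ_s| = 0.211

|Γ| ≈ 0.211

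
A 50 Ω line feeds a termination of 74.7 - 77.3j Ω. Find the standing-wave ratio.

Γ = (Z_L − Z_0)/(Z_L + Z_0) = (24.7 − j77.3)/(124.7 − j77.3)
|Γ| = 81.2/147 = 0.553
VSWR = (1 + |Γ|)/(1 − |Γ|) = 1.55/0.447

VSWR ≈ 3.48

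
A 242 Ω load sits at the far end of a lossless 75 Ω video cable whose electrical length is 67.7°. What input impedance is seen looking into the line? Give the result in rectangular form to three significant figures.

tan(βl) = tan(67.7°) = 2.44
Z_in = Z_0·(Z_L + jZ_0·tanβl)/(Z_0 + jZ_L·tanβl)
     = 75·(242 + j183)/(75 + j590)

Z_in ≈ 26.7 − j27.4 Ω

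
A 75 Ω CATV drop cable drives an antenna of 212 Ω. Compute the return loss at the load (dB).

RL ≈ 6.42 dB

Γ = (212 − 75)/(212 + 75) = 0.477
RL = −20·log₁₀|Γ| = −20·log₁₀(0.477)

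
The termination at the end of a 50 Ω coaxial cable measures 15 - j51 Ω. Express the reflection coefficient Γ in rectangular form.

Γ ≈ 0.0478 − j0.747

Γ = (Z_L − Z_0)/(Z_L + Z_0) = (-35 − j51)/(65 − j51)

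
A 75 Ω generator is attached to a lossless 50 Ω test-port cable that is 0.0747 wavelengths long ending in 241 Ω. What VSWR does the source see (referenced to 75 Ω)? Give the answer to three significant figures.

βl = 2π × 0.0747 = 26.9°
tan(βl) = 0.507
Z_in = Z_0·(Z_L + jZ_0·tanβl)/(Z_0 + jZ_L·tanβl) = 43.4 − j80.8 Ω
Γ_s = (Z_in − Z_s)/(Z_in + Z_s) = (-31.6 − j80.8)/(118 − j80.8), |Γ_s| = 0.605
VSWR = (1 + |Γ_s|)/(1 − |Γ_s|)

VSWR ≈ 4.06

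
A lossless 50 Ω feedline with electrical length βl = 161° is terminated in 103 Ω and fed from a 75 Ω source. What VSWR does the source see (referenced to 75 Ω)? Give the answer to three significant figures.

tan(βl) = -0.344
Z_in = Z_0·(Z_L + jZ_0·tanβl)/(Z_0 + jZ_L·tanβl) = 76.6 + j37.2 Ω
Γ_s = (Z_in − Z_s)/(Z_in + Z_s) = (1.65 + j37.2)/(152 + j37.2), |Γ_s| = 0.238
VSWR = (1 + |Γ_s|)/(1 − |Γ_s|)

VSWR ≈ 1.63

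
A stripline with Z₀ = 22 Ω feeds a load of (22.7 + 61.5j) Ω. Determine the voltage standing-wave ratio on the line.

VSWR ≈ 9.47

Γ = (Z_L − Z_0)/(Z_L + Z_0) = (0.7 + j61.5)/(44.7 + j61.5)
|Γ| = 61.5/76 = 0.809
VSWR = (1 + |Γ|)/(1 − |Γ|) = 1.81/0.191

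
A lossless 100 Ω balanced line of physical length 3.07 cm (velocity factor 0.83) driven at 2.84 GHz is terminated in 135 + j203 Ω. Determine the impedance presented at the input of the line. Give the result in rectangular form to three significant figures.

λ = v/f = 0.83·c / 2.84 GHz = 0.0877 m
βl = 2π·l/λ = 2π × 0.35 = 126°
tan(βl) = tan(126°) = -1.37
Z_in = Z_0·(Z_L + jZ_0·tanβl)/(Z_0 + jZ_L·tanβl)
     = 100·(135 + j65.6)/(379 − j185)

Z_in ≈ 21.9 + j28 Ω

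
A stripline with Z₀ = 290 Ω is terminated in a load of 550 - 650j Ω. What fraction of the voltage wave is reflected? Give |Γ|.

|Γ| ≈ 0.659

Γ = (Z_L − Z_0)/(Z_L + Z_0) = (260 − j650)/(840 − j650)
|Γ| = 700/1060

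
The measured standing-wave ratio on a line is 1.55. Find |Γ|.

|Γ| = (S − 1)/(S + 1) = (1.55 − 1)/(1.55 + 1) = 0.55/2.55

|Γ| ≈ 0.216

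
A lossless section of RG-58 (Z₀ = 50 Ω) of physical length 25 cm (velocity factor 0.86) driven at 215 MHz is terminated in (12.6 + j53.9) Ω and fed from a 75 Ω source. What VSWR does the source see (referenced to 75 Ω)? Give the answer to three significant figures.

VSWR ≈ 7.98

λ = v/f = 0.86·c / 215 MHz = 1.2 m
βl = 2π·l/λ = 2π × 0.208 = 75°
tan(βl) = 3.73
Z_in = Z_0·(Z_L + jZ_0·tanβl)/(Z_0 + jZ_L·tanβl) = 18.8 − j73.7 Ω
Γ_s = (Z_in − Z_s)/(Z_in + Z_s) = (-56.2 − j73.7)/(93.8 − j73.7), |Γ_s| = 0.777
VSWR = (1 + |Γ_s|)/(1 − |Γ_s|)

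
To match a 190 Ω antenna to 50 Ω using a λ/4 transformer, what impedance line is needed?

Z_qwt ≈ 97.5 Ω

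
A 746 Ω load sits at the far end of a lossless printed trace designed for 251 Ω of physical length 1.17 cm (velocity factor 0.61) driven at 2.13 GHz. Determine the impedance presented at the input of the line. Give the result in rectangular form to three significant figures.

Z_in ≈ 137 − j178 Ω

λ = v/f = 0.61·c / 2.13 GHz = 0.0859 m
βl = 2π·l/λ = 2π × 0.136 = 49°
tan(βl) = tan(49°) = 1.15
Z_in = Z_0·(Z_L + jZ_0·tanβl)/(Z_0 + jZ_L·tanβl)
     = 251·(746 + j289)/(251 + j859)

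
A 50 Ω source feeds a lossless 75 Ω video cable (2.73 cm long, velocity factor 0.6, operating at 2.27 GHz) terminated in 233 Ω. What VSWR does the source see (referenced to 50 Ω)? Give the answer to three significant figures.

λ = v/f = 0.6·c / 2.27 GHz = 0.0793 m
βl = 2π·l/λ = 2π × 0.344 = 124°
tan(βl) = -1.49
Z_in = Z_0·(Z_L + jZ_0·tanβl)/(Z_0 + jZ_L·tanβl) = 33.5 + j43.2 Ω
Γ_s = (Z_in − Z_s)/(Z_in + Z_s) = (-16.5 + j43.2)/(83.5 + j43.2), |Γ_s| = 0.492
VSWR = (1 + |Γ_s|)/(1 − |Γ_s|)

VSWR ≈ 2.94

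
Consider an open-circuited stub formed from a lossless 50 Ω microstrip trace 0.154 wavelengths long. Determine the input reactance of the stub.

X_in ≈ -34.4 Ω (capacitive)

βl = 2π × 0.154 = 55.4°
tan(βl) = 1.45
For an open-circuited stub, Z_in = −jZ_0·cot(βl) = −jZ_0/tan(βl)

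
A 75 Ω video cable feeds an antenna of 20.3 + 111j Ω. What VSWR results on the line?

VSWR ≈ 12

Γ = (Z_L − Z_0)/(Z_L + Z_0) = (-54.7 + j111)/(95.3 + j111)
|Γ| = 124/146 = 0.846
VSWR = (1 + |Γ|)/(1 − |Γ|) = 1.85/0.154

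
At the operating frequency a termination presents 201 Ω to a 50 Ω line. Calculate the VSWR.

VSWR ≈ 4.02

Γ = (201 − 50)/(201 + 50) = 0.602
VSWR = (1 + 0.602)/(1 − 0.602)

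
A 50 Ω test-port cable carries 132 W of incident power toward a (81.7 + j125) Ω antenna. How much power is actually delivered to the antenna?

|Γ| = |(31.7 + j125)/(131.7 + j125)| = 0.71
|Γ|² = 0.504
P_refl = |Γ|²·P_inc = 66.6 W, P_del = (1 − |Γ|²)·P_inc = 65.4 W

P_delivered ≈ 65.4 W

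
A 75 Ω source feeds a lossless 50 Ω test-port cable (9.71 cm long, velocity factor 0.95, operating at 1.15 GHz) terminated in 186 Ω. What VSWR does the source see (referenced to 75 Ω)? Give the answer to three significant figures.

VSWR ≈ 3.75

λ = v/f = 0.95·c / 1.15 GHz = 0.248 m
βl = 2π·l/λ = 2π × 0.392 = 141°
tan(βl) = -0.808
Z_in = Z_0·(Z_L + jZ_0·tanβl)/(Z_0 + jZ_L·tanβl) = 30.6 + j51.7 Ω
Γ_s = (Z_in − Z_s)/(Z_in + Z_s) = (-44.4 + j51.7)/(106 + j51.7), |Γ_s| = 0.579
VSWR = (1 + |Γ_s|)/(1 − |Γ_s|)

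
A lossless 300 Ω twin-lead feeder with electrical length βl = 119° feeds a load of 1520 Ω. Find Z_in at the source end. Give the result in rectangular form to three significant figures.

Z_in ≈ 76.5 + j158 Ω

tan(βl) = tan(119°) = -1.8
Z_in = Z_0·(Z_L + jZ_0·tanβl)/(Z_0 + jZ_L·tanβl)
     = 300·(1520 − j541)/(300 − j2740)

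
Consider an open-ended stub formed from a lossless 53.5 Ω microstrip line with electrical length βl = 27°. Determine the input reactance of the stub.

tan(βl) = 0.51
For an open-ended stub, Z_in = −jZ_0·cot(βl) = −jZ_0/tan(βl)

X_in ≈ -105 Ω (capacitive)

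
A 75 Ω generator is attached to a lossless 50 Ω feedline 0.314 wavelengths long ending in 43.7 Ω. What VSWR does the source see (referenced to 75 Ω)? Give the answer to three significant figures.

VSWR ≈ 1.39

βl = 2π × 0.314 = 113°
tan(βl) = -2.35
Z_in = Z_0·(Z_L + jZ_0·tanβl)/(Z_0 + jZ_L·tanβl) = 54.6 − j5.31 Ω
Γ_s = (Z_in − Z_s)/(Z_in + Z_s) = (-20.4 − j5.31)/(130 − j5.31), |Γ_s| = 0.162
VSWR = (1 + |Γ_s|)/(1 − |Γ_s|)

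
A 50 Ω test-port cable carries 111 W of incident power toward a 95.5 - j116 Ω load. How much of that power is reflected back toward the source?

|Γ| = |(45.5 − j116)/(145.5 − j116)| = 0.67
|Γ|² = 0.448
P_refl = |Γ|²·P_inc = 49.8 W, P_del = (1 − |Γ|²)·P_inc = 61.2 W

P_reflected ≈ 49.8 W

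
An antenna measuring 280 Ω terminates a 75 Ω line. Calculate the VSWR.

For a purely resistive load, VSWR = R_L/Z_0 or Z_0/R_L (whichever > 1) = 280/75

VSWR ≈ 3.73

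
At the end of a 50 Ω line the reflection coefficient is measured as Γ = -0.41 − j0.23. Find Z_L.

Z_L ≈ 19.1 − j11.3 Ω

Z_L = Z_0·(1 + Γ)/(1 − Γ) = 50·(0.59 − j0.23)/(1.41 + j0.23)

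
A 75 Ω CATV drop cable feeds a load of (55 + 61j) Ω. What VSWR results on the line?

Γ = (Z_L − Z_0)/(Z_L + Z_0) = (-20 + j61)/(130 + j61)
|Γ| = 64.2/144 = 0.447
VSWR = (1 + |Γ|)/(1 − |Γ|) = 1.45/0.553

VSWR ≈ 2.62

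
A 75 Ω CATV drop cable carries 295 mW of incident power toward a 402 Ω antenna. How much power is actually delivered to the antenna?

Γ = (402 − 75)/(402 + 75) = 0.686
|Γ|² = 0.47
P_refl = |Γ|²·P_inc = 139 mW, P_del = (1 − |Γ|²)·P_inc = 156 mW

P_delivered ≈ 156 mW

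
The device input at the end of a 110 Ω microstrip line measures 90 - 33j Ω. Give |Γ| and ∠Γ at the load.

Γ = (Z_L − Z_0)/(Z_L + Z_0) = (-20 − j33)/(200 − j33)
|Γ| = 38.6/203 = 0.19

Γ ≈ 0.19 ∠ -112°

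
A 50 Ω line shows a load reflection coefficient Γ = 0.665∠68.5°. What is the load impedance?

Z_L = Z_0·(1 + Γ)/(1 − Γ) = 50·(1.24 + j0.619)/(0.756 − j0.619)

Z_L ≈ 29.2 + j64.8 Ω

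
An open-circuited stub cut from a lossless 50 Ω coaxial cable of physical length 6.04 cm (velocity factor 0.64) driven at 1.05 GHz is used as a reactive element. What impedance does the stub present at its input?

Z_in ≈ +j27.6 Ω

λ = v/f = 0.64·c / 1.05 GHz = 0.183 m
βl = 2π·l/λ = 2π × 0.33 = 119°
tan(βl) = -1.81
For an open-circuited stub, Z_in = −jZ_0·cot(βl) = −jZ_0/tan(βl)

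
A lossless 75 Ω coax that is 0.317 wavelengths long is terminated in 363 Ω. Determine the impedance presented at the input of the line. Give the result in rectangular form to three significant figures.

βl = 2π × 0.317 = 114°
tan(βl) = tan(114°) = -2.23
Z_in = Z_0·(Z_L + jZ_0·tanβl)/(Z_0 + jZ_L·tanβl)
     = 75·(363 − j168)/(75 − j811)

Z_in ≈ 18.4 + j31.9 Ω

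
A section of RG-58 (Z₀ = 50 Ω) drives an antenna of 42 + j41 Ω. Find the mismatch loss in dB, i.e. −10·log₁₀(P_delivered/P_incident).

mismatch loss ≈ 0.82 dB

Γ = (-8 + j41)/(92 + j41), |Γ| = 0.415
|Γ|² = 0.172, so P_del/P_inc = 1 − |Γ|² = 0.828
ML = −10·log₁₀(1 − |Γ|²)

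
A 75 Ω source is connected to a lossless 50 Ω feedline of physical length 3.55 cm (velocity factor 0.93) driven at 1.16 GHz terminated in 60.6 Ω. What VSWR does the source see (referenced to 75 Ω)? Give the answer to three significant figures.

VSWR ≈ 1.64

λ = v/f = 0.93·c / 1.16 GHz = 0.241 m
βl = 2π·l/λ = 2π × 0.148 = 53.1°
tan(βl) = 1.33
Z_in = Z_0·(Z_L + jZ_0·tanβl)/(Z_0 + jZ_L·tanβl) = 46.6 − j8.66 Ω
Γ_s = (Z_in − Z_s)/(Z_in + Z_s) = (-28.4 − j8.66)/(122 − j8.66), |Γ_s| = 0.243
VSWR = (1 + |Γ_s|)/(1 − |Γ_s|)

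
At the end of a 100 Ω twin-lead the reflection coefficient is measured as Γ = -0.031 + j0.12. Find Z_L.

Z_L ≈ 91.4 + j22.3 Ω

Z_L = Z_0·(1 + Γ)/(1 − Γ) = 100·(0.969 + j0.12)/(1.03 − j0.12)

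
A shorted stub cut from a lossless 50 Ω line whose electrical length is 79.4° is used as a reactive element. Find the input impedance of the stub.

Z_in ≈ +j267 Ω

tan(βl) = 5.34
For a shorted stub, Z_in = jZ_0·tan(βl)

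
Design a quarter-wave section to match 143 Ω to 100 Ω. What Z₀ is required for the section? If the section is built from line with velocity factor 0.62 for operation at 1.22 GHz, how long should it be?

Z_qwt = √(Z_0·R_L) = √(100 × 143) = √14300
λ = 0.62·c/f = 0.152 m, so l = λ/4 = 0.0381 m

Z_qwt ≈ 120 Ω; length ≈ 3.81 cm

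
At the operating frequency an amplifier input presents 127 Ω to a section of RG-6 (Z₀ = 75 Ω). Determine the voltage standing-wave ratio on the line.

Γ = (127 − 75)/(127 + 75) = 0.257
VSWR = (1 + 0.257)/(1 − 0.257)

VSWR ≈ 1.69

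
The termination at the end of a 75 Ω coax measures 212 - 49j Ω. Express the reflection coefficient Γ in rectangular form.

Γ ≈ 0.492 − j0.0867

Γ = (Z_L − Z_0)/(Z_L + Z_0) = (137 − j49)/(287 − j49)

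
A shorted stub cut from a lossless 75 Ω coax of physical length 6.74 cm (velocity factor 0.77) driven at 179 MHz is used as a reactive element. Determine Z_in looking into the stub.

Z_in ≈ +j25.5 Ω

λ = v/f = 0.77·c / 179 MHz = 1.29 m
βl = 2π·l/λ = 2π × 0.0522 = 18.8°
tan(βl) = 0.34
For a shorted stub, Z_in = jZ_0·tan(βl)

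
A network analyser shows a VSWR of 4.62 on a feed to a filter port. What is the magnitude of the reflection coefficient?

|Γ| = (S − 1)/(S + 1) = (4.62 − 1)/(4.62 + 1) = 3.62/5.62

|Γ| ≈ 0.644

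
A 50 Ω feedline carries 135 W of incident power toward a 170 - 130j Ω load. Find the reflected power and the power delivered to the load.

|Γ| = |(120 − j130)/(220 − j130)| = 0.692
|Γ|² = 0.479
P_refl = |Γ|²·P_inc = 64.7 W, P_del = (1 − |Γ|²)·P_inc = 70.3 W

P_reflected ≈ 64.7 W; P_delivered ≈ 70.3 W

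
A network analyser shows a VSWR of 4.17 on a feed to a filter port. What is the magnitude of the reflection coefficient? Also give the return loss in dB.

|Γ| ≈ 0.613; return loss ≈ 4.25 dB

|Γ| = (S − 1)/(S + 1) = (4.17 − 1)/(4.17 + 1) = 3.17/5.17
RL = −20·log₁₀|Γ| = −20·log₁₀(0.613)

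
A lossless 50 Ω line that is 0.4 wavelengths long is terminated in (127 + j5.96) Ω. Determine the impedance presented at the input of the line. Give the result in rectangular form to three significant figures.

βl = 2π × 0.4 = 144°
tan(βl) = tan(144°) = -0.727
Z_in = Z_0·(Z_L + jZ_0·tanβl)/(Z_0 + jZ_L·tanβl)
     = 50·(127 − j30.4)/(54.3 − j92.3)

Z_in ≈ 42.3 + j43.9 Ω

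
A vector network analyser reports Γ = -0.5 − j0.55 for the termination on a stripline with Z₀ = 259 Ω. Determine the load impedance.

Z_L = Z_0·(1 + Γ)/(1 − Γ) = 259·(0.5 − j0.55)/(1.5 + j0.55)

Z_L ≈ 45.4 − j112 Ω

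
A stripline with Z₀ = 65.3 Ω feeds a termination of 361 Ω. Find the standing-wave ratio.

VSWR ≈ 5.53

For a purely resistive load, VSWR = R_L/Z_0 or Z_0/R_L (whichever > 1) = 361/65.3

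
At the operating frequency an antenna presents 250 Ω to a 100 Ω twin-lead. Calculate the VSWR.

Γ = (250 − 100)/(250 + 100) = 0.429
VSWR = (1 + 0.429)/(1 − 0.429)

VSWR ≈ 2.5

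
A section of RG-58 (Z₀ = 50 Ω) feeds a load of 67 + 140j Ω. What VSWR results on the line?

VSWR ≈ 7.81

Γ = (Z_L − Z_0)/(Z_L + Z_0) = (17 + j140)/(117 + j140)
|Γ| = 141/182 = 0.773
VSWR = (1 + |Γ|)/(1 − |Γ|) = 1.77/0.227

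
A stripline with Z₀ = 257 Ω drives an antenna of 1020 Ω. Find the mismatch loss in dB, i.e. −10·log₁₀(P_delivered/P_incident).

Γ = (1020 − 257)/(1020 + 257) = 0.597
|Γ|² = 0.357, so P_del/P_inc = 1 − |Γ|² = 0.643
ML = −10·log₁₀(1 − |Γ|²)

mismatch loss ≈ 1.92 dB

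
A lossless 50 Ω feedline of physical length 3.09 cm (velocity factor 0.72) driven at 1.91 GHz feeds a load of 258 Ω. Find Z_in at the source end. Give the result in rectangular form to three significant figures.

Z_in ≈ 9.89 + j7.07 Ω

λ = v/f = 0.72·c / 1.91 GHz = 0.113 m
βl = 2π·l/λ = 2π × 0.273 = 98.4°
tan(βl) = tan(98.4°) = -6.8
Z_in = Z_0·(Z_L + jZ_0·tanβl)/(Z_0 + jZ_L·tanβl)
     = 50·(258 − j340)/(50 − j1750)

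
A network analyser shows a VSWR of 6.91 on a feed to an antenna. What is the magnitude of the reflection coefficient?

|Γ| ≈ 0.747

|Γ| = (S − 1)/(S + 1) = (6.91 − 1)/(6.91 + 1) = 5.91/7.91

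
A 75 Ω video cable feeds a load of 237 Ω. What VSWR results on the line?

For a purely resistive load, VSWR = R_L/Z_0 or Z_0/R_L (whichever > 1) = 237/75

VSWR ≈ 3.16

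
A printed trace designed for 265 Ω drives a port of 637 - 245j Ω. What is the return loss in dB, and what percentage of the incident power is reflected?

RL ≈ 6.44 dB; 22.7% of incident power reflected

Γ = (372 − j245)/(902 − j245), |Γ| = 0.477
RL = −20·log₁₀(0.477) = 6.44 dB
P_refl/P_inc = |Γ|² = 0.227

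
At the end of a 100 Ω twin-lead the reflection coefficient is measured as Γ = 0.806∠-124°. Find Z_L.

Z_L ≈ 13.7 − j52.4 Ω

Z_L = Z_0·(1 + Γ)/(1 − Γ) = 100·(0.549 − j0.668)/(1.45 + j0.668)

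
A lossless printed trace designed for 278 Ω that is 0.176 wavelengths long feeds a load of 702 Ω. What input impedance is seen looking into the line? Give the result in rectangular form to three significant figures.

βl = 2π × 0.176 = 63.4°
tan(βl) = tan(63.4°) = 1.99
Z_in = Z_0·(Z_L + jZ_0·tanβl)/(Z_0 + jZ_L·tanβl)
     = 278·(702 + j554)/(278 + j1400)

Z_in ≈ 133 − j113 Ω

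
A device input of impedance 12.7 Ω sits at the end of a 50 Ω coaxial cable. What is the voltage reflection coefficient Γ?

Γ = -0.595

Γ = (Z_L − Z_0)/(Z_L + Z_0) = (12.7 − 50)/(12.7 + 50) = -37.3/62.7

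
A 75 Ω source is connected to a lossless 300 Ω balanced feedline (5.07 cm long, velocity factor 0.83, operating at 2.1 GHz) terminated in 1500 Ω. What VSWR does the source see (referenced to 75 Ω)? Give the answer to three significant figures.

λ = v/f = 0.83·c / 2.1 GHz = 0.119 m
βl = 2π·l/λ = 2π × 0.428 = 154°
tan(βl) = -0.489
Z_in = Z_0·(Z_L + jZ_0·tanβl)/(Z_0 + jZ_L·tanβl) = 266 + j504 Ω
Γ_s = (Z_in − Z_s)/(Z_in + Z_s) = (191 + j504)/(341 + j504), |Γ_s| = 0.886
VSWR = (1 + |Γ_s|)/(1 − |Γ_s|)

VSWR ≈ 16.5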